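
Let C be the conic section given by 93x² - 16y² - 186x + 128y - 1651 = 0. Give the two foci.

(1 - √109, 4) and (1 + √109, 4)

Group: 93(x² - 2x) -16(y² - 8y) = 1651
93(x - 1)² -16(y - 4)² = 1651 + 93 - 256 = 1488
Divide through by 1488 to get (x - 1)²/16 - (y - 4)²/93 = 1.
Hyperbola, center (1, 4), transverse axis horizontal; a² = 16, b² = 93.
c² = a² + b² = 16 + 93 = 109, so c = √109.
Foci lie on the horizontal axis through the center: (h ± c, k).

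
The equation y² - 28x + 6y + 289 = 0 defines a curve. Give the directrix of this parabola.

Only y is squared. Complete the square in y: (y + 3)² = 28(x - 10).
Vertex (10, -3); 4p = 28 so p = 7. Opens right.
Directrix is the vertical line x = h − p = 10 − (7) = 3.

x = 3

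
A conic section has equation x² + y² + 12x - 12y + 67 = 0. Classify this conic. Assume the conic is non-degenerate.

No xy term. Coefficients of x² and y² are A = 1, C = 1.
A = C (same sign) ⇒ circle.

circle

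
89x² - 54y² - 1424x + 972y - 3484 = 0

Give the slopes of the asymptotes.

Group the x- and y-terms: 89(x² - 16x) -54(y² - 18y) = 3484
Complete the square in x and y: 89(x - 8)² -54(y - 9)² = 3484 + 5696 - 4374 = 4806
Divide by 4806: (x - 8)²/54 - (y - 9)²/89 = 1
Hyperbola, center (8, 9), transverse axis horizontal; a² = 54, b² = 89.
For a horizontal hyperbola the asymptotes have slope ±b/a.
Here that is ±√89/3√6 = ±√534/18.

√534/18 and -√534/18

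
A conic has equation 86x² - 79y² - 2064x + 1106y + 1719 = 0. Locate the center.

86(x² - 24x) -79(y² - 14y) = -1719
Complete the square: 86(x - 12)² -79(y - 7)² = -1719 + 12384 - 3871 = 6794
Divide by 6794: (x - 12)²/79 - (y - 7)²/86 = 1
Hyperbola with center (12, 7).

(12, 7)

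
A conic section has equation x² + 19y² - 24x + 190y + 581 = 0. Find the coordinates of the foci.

Group: (x² - 24x) + 19(y² + 10y) = -581
Complete the square in x and y: (x - 12)² + 19(y + 5)² = -581 + 144 + 475 = 38
Dividing both sides by 38: (x - 12)²/38 + (y + 5)²/2 = 1
Ellipse, center (12, -5), major axis horizontal; a² = 38, b² = 2.
c² = a² - b² = 38 - 2 = 36, so c = 6.
Foci lie on the horizontal axis through the center: (h ± c, k).

(6, -5) and (18, -5)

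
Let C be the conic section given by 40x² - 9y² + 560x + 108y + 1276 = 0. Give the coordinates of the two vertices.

Collect terms: 40(x² + 14x) -9(y² - 12y) = -1276
Complete the square: 40(x + 7)² -9(y - 6)² = -1276 + 1960 - 324 = 360
Divide through by 360 to get (x + 7)²/9 - (y - 6)²/40 = 1.
Hyperbola, center (-7, 6), transverse axis horizontal; a² = 9, b² = 40.
a = 3. Vertices at (h ± a, k).

(-10, 6) and (-4, 6)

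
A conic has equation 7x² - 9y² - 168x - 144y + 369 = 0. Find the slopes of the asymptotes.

7(x² - 24x) -9(y² + 16y) = -369
Complete the square: 7(x - 12)² -9(y + 8)² = -369 + 1008 - 576 = 63
Divide by 63: (x - 12)²/9 - (y + 8)²/7 = 1
Hyperbola, center (12, -8), transverse axis horizontal; a² = 9, b² = 7.
For a horizontal hyperbola the asymptotes have slope ±b/a.
Here that is ±√7/3.

√7/3 and -√7/3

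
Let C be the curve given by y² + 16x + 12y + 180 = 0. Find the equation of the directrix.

x = -5

Only y is squared. Complete the square in y: (y + 6)² = -16(x + 9).
Vertex (-9, -6); 4p = -16 so p = -4. Opens left.
Directrix is the vertical line x = h − p = -9 − (-4) = -5.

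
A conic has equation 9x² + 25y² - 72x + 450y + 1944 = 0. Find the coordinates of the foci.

(0, -9) and (8, -9)

Collect terms: 9(x² - 8x) + 25(y² + 18y) = -1944
Complete the square in x and y: 9(x - 4)² + 25(y + 9)² = -1944 + 144 + 2025 = 225
Divide through by 225 to get (x - 4)²/25 + (y + 9)²/9 = 1.
Ellipse, center (4, -9), major axis horizontal; a² = 25, b² = 9.
c² = a² - b² = 25 - 9 = 16, so c = 4.
Foci lie on the horizontal axis through the center: (h ± c, k).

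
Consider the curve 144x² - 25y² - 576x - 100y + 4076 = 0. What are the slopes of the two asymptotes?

Group: 144(x² - 4x) -25(y² + 4y) = -4076
Completing the square gives 144(x - 2)² -25(y + 2)² = -4076 + 576 - 100 = -3600.
Divide by -3600: (y + 2)²/144 - (x - 2)²/25 = 1
Hyperbola, center (2, -2), transverse axis vertical; a² = 144, b² = 25.
For a vertical hyperbola the asymptotes have slope ±a/b.
Here that is ±12/5.

12/5 and -12/5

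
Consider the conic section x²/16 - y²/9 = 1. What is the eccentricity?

Center (0, 0). The positive term is the x-term, so the transverse axis is horizontal; a² = 16, b² = 9.
c² = a² + b² = 25, so c = 5.
e = c/a = 5/4.

e = 5/4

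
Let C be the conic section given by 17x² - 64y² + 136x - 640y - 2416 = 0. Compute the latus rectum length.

Rearranging, 17(x² + 8x) -64(y² + 10y) = 2416.
Complete the square in x and y: 17(x + 4)² -64(y + 5)² = 2416 + 272 - 1600 = 1088
Dividing both sides by 1088: (x + 4)²/64 - (y + 5)²/17 = 1
Hyperbola, center (-4, -5), transverse axis horizontal; a² = 64, b² = 17.
Latus rectum length = 2b²/a = 2·17/8 = 17/4.

17/4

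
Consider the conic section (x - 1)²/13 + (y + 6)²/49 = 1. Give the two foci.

(1, -12) and (1, 0)

Center (1, -6). The larger denominator 49 sits under the y-term, so the major axis is vertical; a² = 49, b² = 13.
c² = a² - b² = 49 - 13 = 36, so c = 6.
Foci lie on the vertical axis through the center: (h, k ± c).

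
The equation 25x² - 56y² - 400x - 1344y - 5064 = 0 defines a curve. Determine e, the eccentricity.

e = 9/5

Group the x- and y-terms: 25(x² - 16x) -56(y² + 24y) = 5064
25(x - 8)² -56(y + 12)² = 5064 + 1600 - 8064 = -1400
Dividing both sides by -1400: (y + 12)²/25 - (x - 8)²/56 = 1
Hyperbola, center (8, -12), transverse axis vertical; a² = 25, b² = 56.
c² = a² + b² = 81, so c = 9.
e = c/a = 9/5.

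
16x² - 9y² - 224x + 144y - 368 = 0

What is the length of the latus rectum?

Group: 16(x² - 14x) -9(y² - 16y) = 368
16(x - 7)² -9(y - 8)² = 368 + 784 - 576 = 576
Divide through by 576 to get (x - 7)²/36 - (y - 8)²/64 = 1.
Hyperbola, center (7, 8), transverse axis horizontal; a² = 36, b² = 64.
Latus rectum length = 2b²/a = 2·64/6 = 64/3.

64/3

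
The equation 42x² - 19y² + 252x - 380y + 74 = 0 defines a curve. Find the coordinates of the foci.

(-3, -10 - √122) and (-3, -10 + √122)

Rearranging, 42(x² + 6x) -19(y² + 20y) = -74.
Complete the square: 42(x + 3)² -19(y + 10)² = -74 + 378 - 1900 = -1596
Dividing both sides by -1596: (y + 10)²/84 - (x + 3)²/38 = 1
Hyperbola, center (-3, -10), transverse axis vertical; a² = 84, b² = 38.
c² = a² + b² = 84 + 38 = 122, so c = √122.
Foci lie on the vertical axis through the center: (h, k ± c).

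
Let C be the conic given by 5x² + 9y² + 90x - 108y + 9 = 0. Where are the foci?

(-17, 6) and (-1, 6)

Collect terms: 5(x² + 18x) + 9(y² - 12y) = -9
Completing the square gives 5(x + 9)² + 9(y - 6)² = -9 + 405 + 324 = 720.
Divide by 720: (x + 9)²/144 + (y - 6)²/80 = 1
Ellipse, center (-9, 6), major axis horizontal; a² = 144, b² = 80.
c² = a² - b² = 144 - 80 = 64, so c = 8.
Foci lie on the horizontal axis through the center: (h ± c, k).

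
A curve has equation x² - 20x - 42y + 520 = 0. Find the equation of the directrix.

Only x is squared. Complete the square in x: (x - 10)² = 42(y - 10).
Vertex (10, 10); 4p = 42 so p = 21/2. Opens up.
Directrix is the horizontal line y = k − p = 10 − (21/2) = -1/2.

y = -1/2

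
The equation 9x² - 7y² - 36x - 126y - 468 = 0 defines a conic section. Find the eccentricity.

Group: 9(x² - 4x) -7(y² + 18y) = 468
Complete the square in x and y: 9(x - 2)² -7(y + 9)² = 468 + 36 - 567 = -63
Divide by -63: (y + 9)²/9 - (x - 2)²/7 = 1
Hyperbola, center (2, -9), transverse axis vertical; a² = 9, b² = 7.
c² = a² + b² = 16, so c = 4.
e = c/a = 4/3.

e = 4/3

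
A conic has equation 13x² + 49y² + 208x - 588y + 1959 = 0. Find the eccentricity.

e = 6/7

Collect terms: 13(x² + 16x) + 49(y² - 12y) = -1959
Completing the square gives 13(x + 8)² + 49(y - 6)² = -1959 + 832 + 1764 = 637.
Divide through by 637 to get (x + 8)²/49 + (y - 6)²/13 = 1.
Ellipse, center (-8, 6), major axis horizontal; a² = 49, b² = 13.
c² = a² - b² = 36, so c = 6.
e = c/a = 6/7.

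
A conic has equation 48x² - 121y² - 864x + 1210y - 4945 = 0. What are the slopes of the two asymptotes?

Group: 48(x² - 18x) -121(y² - 10y) = 4945
48(x - 9)² -121(y - 5)² = 4945 + 3888 - 3025 = 5808
Divide by 5808: (x - 9)²/121 - (y - 5)²/48 = 1
Hyperbola, center (9, 5), transverse axis horizontal; a² = 121, b² = 48.
For a horizontal hyperbola the asymptotes have slope ±b/a.
Here that is ±4√3/11.

4√3/11 and -4√3/11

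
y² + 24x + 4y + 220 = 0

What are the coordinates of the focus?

Only y is squared. Complete the square in y: (y + 2)² = -24(x + 9).
Vertex (-9, -2); 4p = -24 so p = -6. Opens left.
Focus is p units from the vertex along the axis: (h + p, k).

(-15, -2)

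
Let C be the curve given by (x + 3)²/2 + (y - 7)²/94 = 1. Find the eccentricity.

Center (-3, 7). The larger denominator 94 sits under the y-term, so the major axis is vertical; a² = 94, b² = 2.
c² = a² - b² = 92, so c = 2√23.
e = c/a = 2√23/√94 = √2162/47.

e = √2162/47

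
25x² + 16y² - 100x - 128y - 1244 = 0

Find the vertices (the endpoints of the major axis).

Group: 25(x² - 4x) + 16(y² - 8y) = 1244
Complete the square: 25(x - 2)² + 16(y - 4)² = 1244 + 100 + 256 = 1600
Dividing both sides by 1600: (x - 2)²/64 + (y - 4)²/100 = 1
Ellipse, center (2, 4), major axis vertical; a² = 100, b² = 64.
a = 10. Vertices at (h, k ± a).

(2, -6) and (2, 14)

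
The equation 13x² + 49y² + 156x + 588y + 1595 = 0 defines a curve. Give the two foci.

(-12, -6) and (0, -6)

Rearranging, 13(x² + 12x) + 49(y² + 12y) = -1595.
Complete the square: 13(x + 6)² + 49(y + 6)² = -1595 + 468 + 1764 = 637
Divide through by 637 to get (x + 6)²/49 + (y + 6)²/13 = 1.
Ellipse, center (-6, -6), major axis horizontal; a² = 49, b² = 13.
c² = a² - b² = 49 - 13 = 36, so c = 6.
Foci lie on the horizontal axis through the center: (h ± c, k).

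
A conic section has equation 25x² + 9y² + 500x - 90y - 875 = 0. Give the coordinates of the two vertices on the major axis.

(-10, -15) and (-10, 25)

Group the x- and y-terms: 25(x² + 20x) + 9(y² - 10y) = 875
25(x + 10)² + 9(y - 5)² = 875 + 2500 + 225 = 3600
Divide through by 3600 to get (x + 10)²/144 + (y - 5)²/400 = 1.
Ellipse, center (-10, 5), major axis vertical; a² = 400, b² = 144.
a = 20. Vertices at (h, k ± a).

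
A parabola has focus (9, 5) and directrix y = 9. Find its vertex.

(9, 7)

The vertex is the midpoint between the focus and the directrix along the axis of symmetry.
Axis is vertical (directrix is horizontal). Vertex y-coordinate = (5 + 9)/2 = 7; x-coordinate = 9.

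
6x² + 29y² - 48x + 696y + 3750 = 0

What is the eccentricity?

Group: 6(x² - 8x) + 29(y² + 24y) = -3750
6(x - 4)² + 29(y + 12)² = -3750 + 96 + 4176 = 522
Divide through by 522 to get (x - 4)²/87 + (y + 12)²/18 = 1.
Ellipse, center (4, -12), major axis horizontal; a² = 87, b² = 18.
c² = a² - b² = 69, so c = √69.
e = c/a = √69/√87 = √667/29.

e = √667/29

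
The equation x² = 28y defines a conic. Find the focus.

Vertex (0, 0); 4p = 28 so p = 7. Opens up.
Focus is p units from the vertex along the axis: (h, k + p).

(0, 7)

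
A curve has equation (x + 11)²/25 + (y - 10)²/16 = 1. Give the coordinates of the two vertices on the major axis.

Center (-11, 10). The larger denominator 25 sits under the x-term, so the major axis is horizontal; a² = 25, b² = 16.
a = 5. Vertices at (h ± a, k).

(-16, 10) and (-6, 10)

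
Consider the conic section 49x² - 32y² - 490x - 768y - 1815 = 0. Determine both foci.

Rearranging, 49(x² - 10x) -32(y² + 24y) = 1815.
Complete the square in x and y: 49(x - 5)² -32(y + 12)² = 1815 + 1225 - 4608 = -1568
Divide through by -1568 to get (y + 12)²/49 - (x - 5)²/32 = 1.
Hyperbola, center (5, -12), transverse axis vertical; a² = 49, b² = 32.
c² = a² + b² = 49 + 32 = 81, so c = 9.
Foci lie on the vertical axis through the center: (h, k ± c).

(5, -21) and (5, -3)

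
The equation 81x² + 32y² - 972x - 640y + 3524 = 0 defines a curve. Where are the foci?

Collect terms: 81(x² - 12x) + 32(y² - 20y) = -3524
81(x - 6)² + 32(y - 10)² = -3524 + 2916 + 3200 = 2592
Dividing both sides by 2592: (x - 6)²/32 + (y - 10)²/81 = 1
Ellipse, center (6, 10), major axis vertical; a² = 81, b² = 32.
c² = a² - b² = 81 - 32 = 49, so c = 7.
Foci lie on the vertical axis through the center: (h, k ± c).

(6, 3) and (6, 17)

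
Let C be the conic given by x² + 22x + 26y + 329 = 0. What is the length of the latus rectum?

Only x is squared. Complete the square in x: (x + 11)² = -26(y + 8).
Vertex (-11, -8); 4p = -26 so p = -13/2. Opens down.
Latus rectum length = |4p| = 26.

26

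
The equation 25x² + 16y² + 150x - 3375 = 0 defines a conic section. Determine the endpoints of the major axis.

(-3, -15) and (-3, 15)

25(x² + 6x) + 16y² = 3375
Complete the square: 25(x + 3)² + 16y² = 3375 + 225 + 0 = 3600
Dividing both sides by 3600: (x + 3)²/144 + y²/225 = 1
Ellipse, center (-3, 0), major axis vertical; a² = 225, b² = 144.
a = 15. Vertices at (h, k ± a).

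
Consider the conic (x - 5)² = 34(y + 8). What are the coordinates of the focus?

Vertex (5, -8); 4p = 34 so p = 17/2. Opens up.
Focus is p units from the vertex along the axis: (h, k + p).

(5, 1/2)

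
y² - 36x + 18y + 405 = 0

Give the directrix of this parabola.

x = 0

Only y is squared. Complete the square in y: (y + 9)² = 36(x - 9).
Vertex (9, -9); 4p = 36 so p = 9. Opens right.
Directrix is the vertical line x = h − p = 9 − (9) = 0.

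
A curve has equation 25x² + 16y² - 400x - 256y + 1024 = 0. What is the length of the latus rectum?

64/5

Rearranging, 25(x² - 16x) + 16(y² - 16y) = -1024.
Complete the square in x and y: 25(x - 8)² + 16(y - 8)² = -1024 + 1600 + 1024 = 1600
Divide by 1600: (x - 8)²/64 + (y - 8)²/100 = 1
Ellipse, center (8, 8), major axis vertical; a² = 100, b² = 64.
Latus rectum length = 2b²/a = 2·64/10 = 64/5.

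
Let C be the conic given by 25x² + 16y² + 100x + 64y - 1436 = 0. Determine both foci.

(-2, -8) and (-2, 4)

25(x² + 4x) + 16(y² + 4y) = 1436
25(x + 2)² + 16(y + 2)² = 1436 + 100 + 64 = 1600
Divide through by 1600 to get (x + 2)²/64 + (y + 2)²/100 = 1.
Ellipse, center (-2, -2), major axis vertical; a² = 100, b² = 64.
c² = a² - b² = 100 - 64 = 36, so c = 6.
Foci lie on the vertical axis through the center: (h, k ± c).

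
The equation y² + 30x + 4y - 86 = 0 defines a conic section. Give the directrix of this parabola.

x = 21/2

Only y is squared. Complete the square in y: (y + 2)² = -30(x - 3).
Vertex (3, -2); 4p = -30 so p = -15/2. Opens left.
Directrix is the vertical line x = h − p = 3 − (-15/2) = 21/2.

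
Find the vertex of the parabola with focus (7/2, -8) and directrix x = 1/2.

(2, -8)

The vertex is the midpoint between the focus and the directrix along the axis of symmetry.
Axis is horizontal (directrix is vertical). Vertex x-coordinate = (7/2 + 1/2)/2 = 2; y-coordinate = -8.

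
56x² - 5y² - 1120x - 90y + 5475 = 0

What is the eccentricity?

Group: 56(x² - 20x) -5(y² + 18y) = -5475
Complete the square: 56(x - 10)² -5(y + 9)² = -5475 + 5600 - 405 = -280
Divide through by -280 to get (y + 9)²/56 - (x - 10)²/5 = 1.
Hyperbola, center (10, -9), transverse axis vertical; a² = 56, b² = 5.
c² = a² + b² = 61, so c = √61.
e = c/a = √61/2√14 = √854/28.

e = √854/28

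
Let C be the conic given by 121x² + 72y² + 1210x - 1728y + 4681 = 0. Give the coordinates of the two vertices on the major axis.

(-5, 1) and (-5, 23)

121(x² + 10x) + 72(y² - 24y) = -4681
Complete the square in x and y: 121(x + 5)² + 72(y - 12)² = -4681 + 3025 + 10368 = 8712
Divide by 8712: (x + 5)²/72 + (y - 12)²/121 = 1
Ellipse, center (-5, 12), major axis vertical; a² = 121, b² = 72.
a = 11. Vertices at (h, k ± a).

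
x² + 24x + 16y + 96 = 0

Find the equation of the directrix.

Only x is squared. Complete the square in x: (x + 12)² = -16(y - 3).
Vertex (-12, 3); 4p = -16 so p = -4. Opens down.
Directrix is the horizontal line y = k − p = 3 − (-4) = 7.

y = 7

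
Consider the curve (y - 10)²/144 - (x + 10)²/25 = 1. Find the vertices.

(-10, -2) and (-10, 22)

Center (-10, 10). The positive term is the y-term, so the transverse axis is vertical; a² = 144, b² = 25.
a = 12. Vertices at (h, k ± a).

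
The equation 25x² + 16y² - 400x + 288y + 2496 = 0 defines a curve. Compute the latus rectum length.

32/5

Rearranging, 25(x² - 16x) + 16(y² + 18y) = -2496.
Completing the square gives 25(x - 8)² + 16(y + 9)² = -2496 + 1600 + 1296 = 400.
Divide through by 400 to get (x - 8)²/16 + (y + 9)²/25 = 1.
Ellipse, center (8, -9), major axis vertical; a² = 25, b² = 16.
Latus rectum length = 2b²/a = 2·16/5 = 32/5.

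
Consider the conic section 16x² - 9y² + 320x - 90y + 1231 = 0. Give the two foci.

(-15, -5) and (-5, -5)

Collect terms: 16(x² + 20x) -9(y² + 10y) = -1231
Completing the square gives 16(x + 10)² -9(y + 5)² = -1231 + 1600 - 225 = 144.
Divide by 144: (x + 10)²/9 - (y + 5)²/16 = 1
Hyperbola, center (-10, -5), transverse axis horizontal; a² = 9, b² = 16.
c² = a² + b² = 9 + 16 = 25, so c = 5.
Foci lie on the horizontal axis through the center: (h ± c, k).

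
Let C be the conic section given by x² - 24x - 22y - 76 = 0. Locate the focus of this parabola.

(12, -9/2)

Only x is squared. Complete the square in x: (x - 12)² = 22(y + 10).
Vertex (12, -10); 4p = 22 so p = 11/2. Opens up.
Focus is p units from the vertex along the axis: (h, k + p).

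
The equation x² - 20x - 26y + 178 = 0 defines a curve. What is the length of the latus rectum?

26

Only x is squared. Complete the square in x: (x - 10)² = 26(y - 3).
Vertex (10, 3); 4p = 26 so p = 13/2. Opens up.
Latus rectum length = |4p| = 26.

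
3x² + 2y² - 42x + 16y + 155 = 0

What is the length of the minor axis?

4√2

Collect terms: 3(x² - 14x) + 2(y² + 8y) = -155
Complete the square: 3(x - 7)² + 2(y + 4)² = -155 + 147 + 32 = 24
Divide by 24: (x - 7)²/8 + (y + 4)²/12 = 1
Ellipse, center (7, -4), major axis vertical; a² = 12, b² = 8.
b² = 8 so b = 2√2; the minor axis has length 2b = 4√2.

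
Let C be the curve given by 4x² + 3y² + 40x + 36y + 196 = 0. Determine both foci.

Rearranging, 4(x² + 10x) + 3(y² + 12y) = -196.
Completing the square gives 4(x + 5)² + 3(y + 6)² = -196 + 100 + 108 = 12.
Divide through by 12 to get (x + 5)²/3 + (y + 6)²/4 = 1.
Ellipse, center (-5, -6), major axis vertical; a² = 4, b² = 3.
c² = a² - b² = 4 - 3 = 1, so c = 1.
Foci lie on the vertical axis through the center: (h, k ± c).

(-5, -7) and (-5, -5)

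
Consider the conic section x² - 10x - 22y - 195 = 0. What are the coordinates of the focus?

(5, -9/2)

Only x is squared. Complete the square in x: (x - 5)² = 22(y + 10).
Vertex (5, -10); 4p = 22 so p = 11/2. Opens up.
Focus is p units from the vertex along the axis: (h, k + p).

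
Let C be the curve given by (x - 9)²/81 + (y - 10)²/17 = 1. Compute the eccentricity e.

e = 8/9

Center (9, 10). The larger denominator 81 sits under the x-term, so the major axis is horizontal; a² = 81, b² = 17.
c² = a² - b² = 64, so c = 8.
e = c/a = 8/9.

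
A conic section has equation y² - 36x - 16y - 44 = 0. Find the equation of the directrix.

Only y is squared. Complete the square in y: (y - 8)² = 36(x + 3).
Vertex (-3, 8); 4p = 36 so p = 9. Opens right.
Directrix is the vertical line x = h − p = -3 − (9) = -12.

x = -12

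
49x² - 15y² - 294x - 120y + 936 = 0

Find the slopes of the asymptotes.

49(x² - 6x) -15(y² + 8y) = -936
49(x - 3)² -15(y + 4)² = -936 + 441 - 240 = -735
Divide by -735: (y + 4)²/49 - (x - 3)²/15 = 1
Hyperbola, center (3, -4), transverse axis vertical; a² = 49, b² = 15.
For a vertical hyperbola the asymptotes have slope ±a/b.
Here that is ±7/√15 = ±7√15/15.

7√15/15 and -7√15/15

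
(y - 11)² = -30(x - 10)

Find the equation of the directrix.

Vertex (10, 11); 4p = -30 so p = -15/2. Opens left.
Directrix is the vertical line x = h − p = 10 − (-15/2) = 35/2.

x = 35/2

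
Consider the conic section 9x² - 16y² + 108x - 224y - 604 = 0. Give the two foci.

(-11, -7) and (-1, -7)

Group the x- and y-terms: 9(x² + 12x) -16(y² + 14y) = 604
9(x + 6)² -16(y + 7)² = 604 + 324 - 784 = 144
Dividing both sides by 144: (x + 6)²/16 - (y + 7)²/9 = 1
Hyperbola, center (-6, -7), transverse axis horizontal; a² = 16, b² = 9.
c² = a² + b² = 16 + 9 = 25, so c = 5.
Foci lie on the horizontal axis through the center: (h ± c, k).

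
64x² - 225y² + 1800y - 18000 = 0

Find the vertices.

Group: 64x² -225(y² - 8y) = 18000
Completing the square gives 64x² -225(y - 4)² = 18000 + 0 - 3600 = 14400.
Divide by 14400: x²/225 - (y - 4)²/64 = 1
Hyperbola, center (0, 4), transverse axis horizontal; a² = 225, b² = 64.
a = 15. Vertices at (h ± a, k).

(-15, 4) and (15, 4)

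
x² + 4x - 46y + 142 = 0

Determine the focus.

Only x is squared. Complete the square in x: (x + 2)² = 46(y - 3).
Vertex (-2, 3); 4p = 46 so p = 23/2. Opens up.
Focus is p units from the vertex along the axis: (h, k + p).

(-2, 29/2)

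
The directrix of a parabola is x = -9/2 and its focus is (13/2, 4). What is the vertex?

(1, 4)

The vertex is the midpoint between the focus and the directrix along the axis of symmetry.
Axis is horizontal (directrix is vertical). Vertex x-coordinate = (13/2 + (-9/2))/2 = 1; y-coordinate = 4.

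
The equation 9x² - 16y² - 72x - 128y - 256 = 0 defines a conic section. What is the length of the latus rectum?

9(x² - 8x) -16(y² + 8y) = 256
9(x - 4)² -16(y + 4)² = 256 + 144 - 256 = 144
Divide by 144: (x - 4)²/16 - (y + 4)²/9 = 1
Hyperbola, center (4, -4), transverse axis horizontal; a² = 16, b² = 9.
Latus rectum length = 2b²/a = 2·9/4 = 9/2.

9/2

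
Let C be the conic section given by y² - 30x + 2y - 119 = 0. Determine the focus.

(7/2, -1)

Only y is squared. Complete the square in y: (y + 1)² = 30(x + 4).
Vertex (-4, -1); 4p = 30 so p = 15/2. Opens right.
Focus is p units from the vertex along the axis: (h + p, k).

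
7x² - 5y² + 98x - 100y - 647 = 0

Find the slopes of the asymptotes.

√35/5 and -√35/5

Collect terms: 7(x² + 14x) -5(y² + 20y) = 647
Complete the square: 7(x + 7)² -5(y + 10)² = 647 + 343 - 500 = 490
Dividing both sides by 490: (x + 7)²/70 - (y + 10)²/98 = 1
Hyperbola, center (-7, -10), transverse axis horizontal; a² = 70, b² = 98.
For a horizontal hyperbola the asymptotes have slope ±b/a.
Here that is ±7√2/√70 = ±√35/5.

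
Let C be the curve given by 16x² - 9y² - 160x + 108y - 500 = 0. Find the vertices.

(-1, 6) and (11, 6)

16(x² - 10x) -9(y² - 12y) = 500
Completing the square gives 16(x - 5)² -9(y - 6)² = 500 + 400 - 324 = 576.
Dividing both sides by 576: (x - 5)²/36 - (y - 6)²/64 = 1
Hyperbola, center (5, 6), transverse axis horizontal; a² = 36, b² = 64.
a = 6. Vertices at (h ± a, k).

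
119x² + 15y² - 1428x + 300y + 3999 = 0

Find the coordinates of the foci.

Rearranging, 119(x² - 12x) + 15(y² + 20y) = -3999.
119(x - 6)² + 15(y + 10)² = -3999 + 4284 + 1500 = 1785
Dividing both sides by 1785: (x - 6)²/15 + (y + 10)²/119 = 1
Ellipse, center (6, -10), major axis vertical; a² = 119, b² = 15.
c² = a² - b² = 119 - 15 = 104, so c = 2√26.
Foci lie on the vertical axis through the center: (h, k ± c).

(6, -10 - 2√26) and (6, -10 + 2√26)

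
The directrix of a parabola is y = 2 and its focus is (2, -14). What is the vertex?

(2, -6)

The vertex is the midpoint between the focus and the directrix along the axis of symmetry.
Axis is vertical (directrix is horizontal). Vertex y-coordinate = (-14 + 2)/2 = -6; x-coordinate = 2.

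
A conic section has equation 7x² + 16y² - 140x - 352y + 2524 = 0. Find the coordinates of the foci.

Rearranging, 7(x² - 20x) + 16(y² - 22y) = -2524.
Complete the square: 7(x - 10)² + 16(y - 11)² = -2524 + 700 + 1936 = 112
Divide through by 112 to get (x - 10)²/16 + (y - 11)²/7 = 1.
Ellipse, center (10, 11), major axis horizontal; a² = 16, b² = 7.
c² = a² - b² = 16 - 7 = 9, so c = 3.
Foci lie on the horizontal axis through the center: (h ± c, k).

(7, 11) and (13, 11)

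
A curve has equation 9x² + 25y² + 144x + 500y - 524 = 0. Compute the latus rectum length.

Group: 9(x² + 16x) + 25(y² + 20y) = 524
Complete the square in x and y: 9(x + 8)² + 25(y + 10)² = 524 + 576 + 2500 = 3600
Dividing both sides by 3600: (x + 8)²/400 + (y + 10)²/144 = 1
Ellipse, center (-8, -10), major axis horizontal; a² = 400, b² = 144.
Latus rectum length = 2b²/a = 2·144/20 = 72/5.

72/5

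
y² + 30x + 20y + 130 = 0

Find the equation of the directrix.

Only y is squared. Complete the square in y: (y + 10)² = -30(x + 1).
Vertex (-1, -10); 4p = -30 so p = -15/2. Opens left.
Directrix is the vertical line x = h − p = -1 − (-15/2) = 13/2.

x = 13/2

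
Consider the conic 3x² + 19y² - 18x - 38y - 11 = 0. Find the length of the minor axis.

Collect terms: 3(x² - 6x) + 19(y² - 2y) = 11
Complete the square in x and y: 3(x - 3)² + 19(y - 1)² = 11 + 27 + 19 = 57
Divide through by 57 to get (x - 3)²/19 + (y - 1)²/3 = 1.
Ellipse, center (3, 1), major axis horizontal; a² = 19, b² = 3.
b² = 3 so b = √3; the minor axis has length 2b = 2√3.

2√3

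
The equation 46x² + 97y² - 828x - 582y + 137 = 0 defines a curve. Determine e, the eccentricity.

e = √4947/97

Rearranging, 46(x² - 18x) + 97(y² - 6y) = -137.
46(x - 9)² + 97(y - 3)² = -137 + 3726 + 873 = 4462
Dividing both sides by 4462: (x - 9)²/97 + (y - 3)²/46 = 1
Ellipse, center (9, 3), major axis horizontal; a² = 97, b² = 46.
c² = a² - b² = 51, so c = √51.
e = c/a = √51/√97 = √4947/97.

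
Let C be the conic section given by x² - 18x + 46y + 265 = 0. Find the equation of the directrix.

Only x is squared. Complete the square in x: (x - 9)² = -46(y + 4).
Vertex (9, -4); 4p = -46 so p = -23/2. Opens down.
Directrix is the horizontal line y = k − p = -4 − (-23/2) = 15/2.

y = 15/2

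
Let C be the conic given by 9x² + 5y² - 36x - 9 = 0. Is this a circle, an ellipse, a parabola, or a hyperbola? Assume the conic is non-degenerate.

No xy term. Coefficients of x² and y² are A = 9, C = 5.
A and C have the same sign but A ≠ C ⇒ ellipse.

ellipse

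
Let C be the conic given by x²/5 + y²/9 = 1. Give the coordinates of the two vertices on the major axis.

(0, -3) and (0, 3)

Center (0, 0). The larger denominator 9 sits under the y-term, so the major axis is vertical; a² = 9, b² = 5.
a = 3. Vertices at (h, k ± a).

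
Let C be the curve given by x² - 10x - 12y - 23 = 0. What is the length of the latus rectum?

Only x is squared. Complete the square in x: (x - 5)² = 12(y + 4).
Vertex (5, -4); 4p = 12 so p = 3. Opens up.
Latus rectum length = |4p| = 12.

12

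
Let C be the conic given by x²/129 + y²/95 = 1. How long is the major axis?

2√129

Center (0, 0). The larger denominator 129 sits under the x-term, so the major axis is horizontal; a² = 129, b² = 95.
a² = 129 so a = √129; the major axis has length 2a = 2√129.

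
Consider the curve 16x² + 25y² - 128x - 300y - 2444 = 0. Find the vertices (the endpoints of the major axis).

Group the x- and y-terms: 16(x² - 8x) + 25(y² - 12y) = 2444
16(x - 4)² + 25(y - 6)² = 2444 + 256 + 900 = 3600
Divide through by 3600 to get (x - 4)²/225 + (y - 6)²/144 = 1.
Ellipse, center (4, 6), major axis horizontal; a² = 225, b² = 144.
a = 15. Vertices at (h ± a, k).

(-11, 6) and (19, 6)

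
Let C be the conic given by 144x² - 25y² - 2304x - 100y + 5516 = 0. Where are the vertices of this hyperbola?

(3, -2) and (13, -2)

Group the x- and y-terms: 144(x² - 16x) -25(y² + 4y) = -5516
Completing the square gives 144(x - 8)² -25(y + 2)² = -5516 + 9216 - 100 = 3600.
Divide by 3600: (x - 8)²/25 - (y + 2)²/144 = 1
Hyperbola, center (8, -2), transverse axis horizontal; a² = 25, b² = 144.
a = 5. Vertices at (h ± a, k).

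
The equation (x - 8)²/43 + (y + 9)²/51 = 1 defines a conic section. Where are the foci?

(8, -9 - 2√2) and (8, -9 + 2√2)

Center (8, -9). The larger denominator 51 sits under the y-term, so the major axis is vertical; a² = 51, b² = 43.
c² = a² - b² = 51 - 43 = 8, so c = 2√2.
Foci lie on the vertical axis through the center: (h, k ± c).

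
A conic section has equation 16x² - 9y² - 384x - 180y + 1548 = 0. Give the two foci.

Rearranging, 16(x² - 24x) -9(y² + 20y) = -1548.
16(x - 12)² -9(y + 10)² = -1548 + 2304 - 900 = -144
Dividing both sides by -144: (y + 10)²/16 - (x - 12)²/9 = 1
Hyperbola, center (12, -10), transverse axis vertical; a² = 16, b² = 9.
c² = a² + b² = 16 + 9 = 25, so c = 5.
Foci lie on the vertical axis through the center: (h, k ± c).

(12, -15) and (12, -5)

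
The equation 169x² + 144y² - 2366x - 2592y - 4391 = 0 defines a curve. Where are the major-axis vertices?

Group: 169(x² - 14x) + 144(y² - 18y) = 4391
Complete the square: 169(x - 7)² + 144(y - 9)² = 4391 + 8281 + 11664 = 24336
Divide by 24336: (x - 7)²/144 + (y - 9)²/169 = 1
Ellipse, center (7, 9), major axis vertical; a² = 169, b² = 144.
a = 13. Vertices at (h, k ± a).

(7, -4) and (7, 22)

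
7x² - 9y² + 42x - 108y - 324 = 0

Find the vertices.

(-6, -6) and (0, -6)

Group the x- and y-terms: 7(x² + 6x) -9(y² + 12y) = 324
Complete the square in x and y: 7(x + 3)² -9(y + 6)² = 324 + 63 - 324 = 63
Dividing both sides by 63: (x + 3)²/9 - (y + 6)²/7 = 1
Hyperbola, center (-3, -6), transverse axis horizontal; a² = 9, b² = 7.
a = 3. Vertices at (h ± a, k).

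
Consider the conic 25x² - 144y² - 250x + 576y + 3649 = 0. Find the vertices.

Collect terms: 25(x² - 10x) -144(y² - 4y) = -3649
Complete the square in x and y: 25(x - 5)² -144(y - 2)² = -3649 + 625 - 576 = -3600
Divide by -3600: (y - 2)²/25 - (x - 5)²/144 = 1
Hyperbola, center (5, 2), transverse axis vertical; a² = 25, b² = 144.
a = 5. Vertices at (h, k ± a).

(5, -3) and (5, 7)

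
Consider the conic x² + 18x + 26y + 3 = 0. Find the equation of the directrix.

y = 19/2

Only x is squared. Complete the square in x: (x + 9)² = -26(y - 3).
Vertex (-9, 3); 4p = -26 so p = -13/2. Opens down.
Directrix is the horizontal line y = k − p = 3 − (-13/2) = 19/2.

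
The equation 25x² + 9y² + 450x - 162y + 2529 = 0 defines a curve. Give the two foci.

(-9, 5) and (-9, 13)

25(x² + 18x) + 9(y² - 18y) = -2529
Complete the square in x and y: 25(x + 9)² + 9(y - 9)² = -2529 + 2025 + 729 = 225
Divide by 225: (x + 9)²/9 + (y - 9)²/25 = 1
Ellipse, center (-9, 9), major axis vertical; a² = 25, b² = 9.
c² = a² - b² = 25 - 9 = 16, so c = 4.
Foci lie on the vertical axis through the center: (h, k ± c).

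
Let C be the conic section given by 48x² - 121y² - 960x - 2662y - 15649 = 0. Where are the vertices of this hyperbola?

(-1, -11) and (21, -11)

48(x² - 20x) -121(y² + 22y) = 15649
Completing the square gives 48(x - 10)² -121(y + 11)² = 15649 + 4800 - 14641 = 5808.
Dividing both sides by 5808: (x - 10)²/121 - (y + 11)²/48 = 1
Hyperbola, center (10, -11), transverse axis horizontal; a² = 121, b² = 48.
a = 11. Vertices at (h ± a, k).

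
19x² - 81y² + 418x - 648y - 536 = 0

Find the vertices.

(-20, -4) and (-2, -4)

Rearranging, 19(x² + 22x) -81(y² + 8y) = 536.
19(x + 11)² -81(y + 4)² = 536 + 2299 - 1296 = 1539
Dividing both sides by 1539: (x + 11)²/81 - (y + 4)²/19 = 1
Hyperbola, center (-11, -4), transverse axis horizontal; a² = 81, b² = 19.
a = 9. Vertices at (h ± a, k).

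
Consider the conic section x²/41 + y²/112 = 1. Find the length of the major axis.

8√7

Center (0, 0). The larger denominator 112 sits under the y-term, so the major axis is vertical; a² = 112, b² = 41.
a² = 112 so a = 4√7; the major axis has length 2a = 8√7.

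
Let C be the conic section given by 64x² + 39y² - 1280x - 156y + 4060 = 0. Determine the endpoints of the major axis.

(10, -6) and (10, 10)

Group the x- and y-terms: 64(x² - 20x) + 39(y² - 4y) = -4060
Complete the square in x and y: 64(x - 10)² + 39(y - 2)² = -4060 + 6400 + 156 = 2496
Dividing both sides by 2496: (x - 10)²/39 + (y - 2)²/64 = 1
Ellipse, center (10, 2), major axis vertical; a² = 64, b² = 39.
a = 8. Vertices at (h, k ± a).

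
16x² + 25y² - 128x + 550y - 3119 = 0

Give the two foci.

Collect terms: 16(x² - 8x) + 25(y² + 22y) = 3119
Completing the square gives 16(x - 4)² + 25(y + 11)² = 3119 + 256 + 3025 = 6400.
Divide by 6400: (x - 4)²/400 + (y + 11)²/256 = 1
Ellipse, center (4, -11), major axis horizontal; a² = 400, b² = 256.
c² = a² - b² = 400 - 256 = 144, so c = 12.
Foci lie on the horizontal axis through the center: (h ± c, k).

(-8, -11) and (16, -11)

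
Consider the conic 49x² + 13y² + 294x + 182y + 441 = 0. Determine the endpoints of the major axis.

(-3, -14) and (-3, 0)

Collect terms: 49(x² + 6x) + 13(y² + 14y) = -441
Completing the square gives 49(x + 3)² + 13(y + 7)² = -441 + 441 + 637 = 637.
Divide through by 637 to get (x + 3)²/13 + (y + 7)²/49 = 1.
Ellipse, center (-3, -7), major axis vertical; a² = 49, b² = 13.
a = 7. Vertices at (h, k ± a).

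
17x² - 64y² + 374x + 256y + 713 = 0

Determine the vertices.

(-19, 2) and (-3, 2)

Group: 17(x² + 22x) -64(y² - 4y) = -713
Complete the square: 17(x + 11)² -64(y - 2)² = -713 + 2057 - 256 = 1088
Dividing both sides by 1088: (x + 11)²/64 - (y - 2)²/17 = 1
Hyperbola, center (-11, 2), transverse axis horizontal; a² = 64, b² = 17.
a = 8. Vertices at (h ± a, k).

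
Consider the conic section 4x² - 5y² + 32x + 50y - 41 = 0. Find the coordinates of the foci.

(-4, 2) and (-4, 8)

Group: 4(x² + 8x) -5(y² - 10y) = 41
Complete the square: 4(x + 4)² -5(y - 5)² = 41 + 64 - 125 = -20
Divide by -20: (y - 5)²/4 - (x + 4)²/5 = 1
Hyperbola, center (-4, 5), transverse axis vertical; a² = 4, b² = 5.
c² = a² + b² = 4 + 5 = 9, so c = 3.
Foci lie on the vertical axis through the center: (h, k ± c).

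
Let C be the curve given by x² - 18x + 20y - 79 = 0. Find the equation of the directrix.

y = 13

Only x is squared. Complete the square in x: (x - 9)² = -20(y - 8).
Vertex (9, 8); 4p = -20 so p = -5. Opens down.
Directrix is the horizontal line y = k − p = 8 − (-5) = 13.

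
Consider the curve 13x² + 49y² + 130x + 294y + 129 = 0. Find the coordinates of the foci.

(-11, -3) and (1, -3)

Group: 13(x² + 10x) + 49(y² + 6y) = -129
Completing the square gives 13(x + 5)² + 49(y + 3)² = -129 + 325 + 441 = 637.
Divide through by 637 to get (x + 5)²/49 + (y + 3)²/13 = 1.
Ellipse, center (-5, -3), major axis horizontal; a² = 49, b² = 13.
c² = a² - b² = 49 - 13 = 36, so c = 6.
Foci lie on the horizontal axis through the center: (h ± c, k).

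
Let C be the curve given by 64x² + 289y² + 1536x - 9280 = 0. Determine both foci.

Group the x- and y-terms: 64(x² + 24x) + 289y² = 9280
Completing the square gives 64(x + 12)² + 289y² = 9280 + 9216 + 0 = 18496.
Dividing both sides by 18496: (x + 12)²/289 + y²/64 = 1
Ellipse, center (-12, 0), major axis horizontal; a² = 289, b² = 64.
c² = a² - b² = 289 - 64 = 225, so c = 15.
Foci lie on the horizontal axis through the center: (h ± c, k).

(-27, 0) and (3, 0)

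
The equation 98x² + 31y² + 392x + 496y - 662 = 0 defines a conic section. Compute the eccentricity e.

Collect terms: 98(x² + 4x) + 31(y² + 16y) = 662
98(x + 2)² + 31(y + 8)² = 662 + 392 + 1984 = 3038
Divide by 3038: (x + 2)²/31 + (y + 8)²/98 = 1
Ellipse, center (-2, -8), major axis vertical; a² = 98, b² = 31.
c² = a² - b² = 67, so c = √67.
e = c/a = √67/7√2 = √134/14.

e = √134/14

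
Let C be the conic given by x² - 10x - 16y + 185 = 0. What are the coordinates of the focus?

(5, 14)

Only x is squared. Complete the square in x: (x - 5)² = 16(y - 10).
Vertex (5, 10); 4p = 16 so p = 4. Opens up.
Focus is p units from the vertex along the axis: (h, k + p).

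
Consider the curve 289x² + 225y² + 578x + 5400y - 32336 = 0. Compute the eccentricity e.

e = 8/17

Group the x- and y-terms: 289(x² + 2x) + 225(y² + 24y) = 32336
Complete the square: 289(x + 1)² + 225(y + 12)² = 32336 + 289 + 32400 = 65025
Dividing both sides by 65025: (x + 1)²/225 + (y + 12)²/289 = 1
Ellipse, center (-1, -12), major axis vertical; a² = 289, b² = 225.
c² = a² - b² = 64, so c = 8.
e = c/a = 8/17.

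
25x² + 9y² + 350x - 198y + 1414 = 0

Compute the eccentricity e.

e = 4/5

25(x² + 14x) + 9(y² - 22y) = -1414
25(x + 7)² + 9(y - 11)² = -1414 + 1225 + 1089 = 900
Divide through by 900 to get (x + 7)²/36 + (y - 11)²/100 = 1.
Ellipse, center (-7, 11), major axis vertical; a² = 100, b² = 36.
c² = a² - b² = 64, so c = 8.
e = c/a = 8/10 = 4/5.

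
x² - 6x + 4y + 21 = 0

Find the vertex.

(3, -3)

Only x is squared. Complete the square in x: (x - 3)² = -4(y + 3).
Vertex (3, -3); 4p = -4 so p = -1. Opens down.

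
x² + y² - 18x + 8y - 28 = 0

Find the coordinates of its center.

(9, -4)

(x² - 18x) + (y² + 8y) = 28
Complete the square in x and y: (x - 9)² + (y + 4)² = 28 + 81 + 16 = 125
So (x - 9)² + (y + 4)² = 125.
Circle centered at (9, -4) with r² = 125.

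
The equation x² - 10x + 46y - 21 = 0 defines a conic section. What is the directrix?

y = 25/2

Only x is squared. Complete the square in x: (x - 5)² = -46(y - 1).
Vertex (5, 1); 4p = -46 so p = -23/2. Opens down.
Directrix is the horizontal line y = k − p = 1 − (-23/2) = 25/2.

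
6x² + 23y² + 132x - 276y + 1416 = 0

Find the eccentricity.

Rearranging, 6(x² + 22x) + 23(y² - 12y) = -1416.
Complete the square: 6(x + 11)² + 23(y - 6)² = -1416 + 726 + 828 = 138
Dividing both sides by 138: (x + 11)²/23 + (y - 6)²/6 = 1
Ellipse, center (-11, 6), major axis horizontal; a² = 23, b² = 6.
c² = a² - b² = 17, so c = √17.
e = c/a = √17/√23 = √391/23.

e = √391/23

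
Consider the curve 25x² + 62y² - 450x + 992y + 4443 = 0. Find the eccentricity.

e = √2294/62

Rearranging, 25(x² - 18x) + 62(y² + 16y) = -4443.
25(x - 9)² + 62(y + 8)² = -4443 + 2025 + 3968 = 1550
Divide by 1550: (x - 9)²/62 + (y + 8)²/25 = 1
Ellipse, center (9, -8), major axis horizontal; a² = 62, b² = 25.
c² = a² - b² = 37, so c = √37.
e = c/a = √37/√62 = √2294/62.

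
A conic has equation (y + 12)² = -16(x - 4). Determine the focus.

(0, -12)

Vertex (4, -12); 4p = -16 so p = -4. Opens left.
Focus is p units from the vertex along the axis: (h + p, k).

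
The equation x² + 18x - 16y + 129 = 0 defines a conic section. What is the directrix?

y = -1

Only x is squared. Complete the square in x: (x + 9)² = 16(y - 3).
Vertex (-9, 3); 4p = 16 so p = 4. Opens up.
Directrix is the horizontal line y = k − p = 3 − (4) = -1.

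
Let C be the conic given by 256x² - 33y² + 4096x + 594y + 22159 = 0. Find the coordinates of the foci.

256(x² + 16x) -33(y² - 18y) = -22159
Complete the square: 256(x + 8)² -33(y - 9)² = -22159 + 16384 - 2673 = -8448
Dividing both sides by -8448: (y - 9)²/256 - (x + 8)²/33 = 1
Hyperbola, center (-8, 9), transverse axis vertical; a² = 256, b² = 33.
c² = a² + b² = 256 + 33 = 289, so c = 17.
Foci lie on the vertical axis through the center: (h, k ± c).

(-8, -8) and (-8, 26)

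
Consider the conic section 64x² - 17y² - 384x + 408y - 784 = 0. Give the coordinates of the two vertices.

(3, 4) and (3, 20)

64(x² - 6x) -17(y² - 24y) = 784
64(x - 3)² -17(y - 12)² = 784 + 576 - 2448 = -1088
Divide through by -1088 to get (y - 12)²/64 - (x - 3)²/17 = 1.
Hyperbola, center (3, 12), transverse axis vertical; a² = 64, b² = 17.
a = 8. Vertices at (h, k ± a).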